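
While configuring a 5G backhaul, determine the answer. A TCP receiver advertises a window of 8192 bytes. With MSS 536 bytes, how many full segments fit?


Given: RWND = 8192 bytes, MSS = 536 bytes
Full segments = floor(RWND / MSS)
Full segments = floor(8192 / 536)
Full segments = floor(15.2836) = 15

15


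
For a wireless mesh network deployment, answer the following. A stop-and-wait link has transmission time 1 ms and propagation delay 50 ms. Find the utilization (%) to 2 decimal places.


Given: Ttrans = 1 ms, Tprop = 50 ms
RTT = 2 * Tprop = 2 * 50 = 100 ms
U = Ttrans / (Ttrans + RTT)
U = 1 / (1 + 100)
U = 1 / 101 = 0.009901
U% = 0.99%

0.99


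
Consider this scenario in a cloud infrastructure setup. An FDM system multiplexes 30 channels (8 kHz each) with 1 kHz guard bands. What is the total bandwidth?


Given: 30 channels, 8 kHz each, guard = 1 kHz
Channel bandwidth = 30 * 8 = 240 kHz
Guard bands = 29 gaps * 1 kHz = 29 kHz
Total = 240 + 29 = 269 kHz

269


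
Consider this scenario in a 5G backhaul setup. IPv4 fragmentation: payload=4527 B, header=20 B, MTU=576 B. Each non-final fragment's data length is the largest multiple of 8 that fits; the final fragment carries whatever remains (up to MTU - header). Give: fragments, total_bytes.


Max data per non-final fragment = floor((MTU - header)/8)*8 = floor((576 - 20)/8)*8 = floor(556/8)*8 = 552 B
Final fragment needs no 8-byte alignment: it can carry up to MTU - header = 556 B
Non-final fragments needed = ceil((payload - 556) / 552) = ceil(3971/552) = ceil(7.1938) = 8
Number of fragments = 8 + 1 = 9
Fragment sizes (data): 8 * 552 B + 111 B (last, 111 <= 556 OK)
Total bytes sent = payload + n_frags * header = 4527 + 9*20 = 4527 + 180 = 4707 B

9, 4707


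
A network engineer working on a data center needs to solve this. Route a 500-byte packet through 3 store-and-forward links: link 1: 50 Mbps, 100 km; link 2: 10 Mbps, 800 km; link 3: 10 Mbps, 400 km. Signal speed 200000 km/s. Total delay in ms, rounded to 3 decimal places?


Packet = 500 bytes = 4000 bits. Store-and-forward: sum (t_trans + t_prop) per link.
Link 1: t_trans = 4000/(50*10^6) s = 0.0800 ms; t_prop = 100/200000 s = 0.5000 ms; subtotal = 0.5800 ms
Link 2: t_trans = 4000/(10*10^6) s = 0.4000 ms; t_prop = 800/200000 s = 4.0000 ms; subtotal = 4.4000 ms
Link 3: t_trans = 4000/(10*10^6) s = 0.4000 ms; t_prop = 400/200000 s = 2.0000 ms; subtotal = 2.4000 ms
End-to-end = 0.5800 + 4.4000 + 2.4000 = 7.3800 ms -> 7.380 ms (3 dp)

7.380


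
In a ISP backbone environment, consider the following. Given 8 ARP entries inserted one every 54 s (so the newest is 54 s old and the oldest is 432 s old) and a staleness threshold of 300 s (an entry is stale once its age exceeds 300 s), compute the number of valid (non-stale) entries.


Ages are k * 432/8 s for k = 1..8 (spacing = 54.0000 s).
Entry k is valid iff k * 432/8 <= 300 iff k <= 8 * 300 / 432 = 5.5556
n_valid = floor(5.5556) = 5
(n_stale = 8 - 5 = 3)

5


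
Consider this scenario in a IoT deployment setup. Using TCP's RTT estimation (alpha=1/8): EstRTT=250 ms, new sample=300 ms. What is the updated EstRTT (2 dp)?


Given: EstRTT = 250 ms, SampleRTT = 300 ms, alpha = 1/8
New EstRTT = (1 - alpha) * EstRTT + alpha * SampleRTT
(7/8) * 250 = 218.75
(1/8) * 300 = 37.5
New EstRTT = 218.75 + 37.5 = 256.25 ms -> 256.25 ms (2 dp)

256.25


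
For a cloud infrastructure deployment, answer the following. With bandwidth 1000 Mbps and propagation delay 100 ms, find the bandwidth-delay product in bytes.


Given: bandwidth = 1000 Mbps, delay = 100 ms
BDP in bits = 1000 * 10^6 * 100 / 1000
BDP in bits = 100000000
BDP in bytes = 100000000 / 8 = 12500000

12500000


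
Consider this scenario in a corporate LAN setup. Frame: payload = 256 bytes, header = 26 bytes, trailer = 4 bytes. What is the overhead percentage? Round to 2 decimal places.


Given: payload = 256 B, header = 26 B, trailer = 4 B
Overhead bytes = header + trailer = 26 + 4 = 30
Total frame = payload + overhead = 256 + 30 = 286
Overhead % = 30 / 286 * 100 = 10.4895% -> 10.49% (2 dp)

10.49


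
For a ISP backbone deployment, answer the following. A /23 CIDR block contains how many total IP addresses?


Given: CIDR prefix /23
Host bits = 32 - 23 = 9
Total addresses = 2^9 = 512

512


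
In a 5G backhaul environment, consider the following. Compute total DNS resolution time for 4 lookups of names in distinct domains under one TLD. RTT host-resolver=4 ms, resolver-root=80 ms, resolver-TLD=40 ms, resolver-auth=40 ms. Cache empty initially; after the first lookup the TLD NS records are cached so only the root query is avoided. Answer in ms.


Lookup 1 (cold cache): local + root + TLD + auth = 4 + 80 + 40 + 40 = 164 ms
Lookups 2..4 (TLD NS cached -> skip root; new domain -> still ask TLD and auth): local + TLD + auth = 4 + 40 + 40 = 84 ms each
Remaining 3 lookups: 3 * 84 = 252 ms
Total = 164 + 252 = 416 ms

416


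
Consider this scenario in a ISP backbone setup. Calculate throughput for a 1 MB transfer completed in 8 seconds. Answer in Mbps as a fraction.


Given: file = 1 MB, time = 8 s
File in Mb = 1 * 8 = 8 Mb
Throughput = 8 / 8 Mbps
Throughput = 1 Mbps

1


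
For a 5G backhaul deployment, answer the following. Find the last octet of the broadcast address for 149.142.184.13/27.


Given: IP = 149.142.184.13, prefix = /27
Host bits = 32 - 27 = 5
Network last octet = 13 AND mask = 0
Host part size = 2^5 - 1 = 31
Broadcast last octet = 0 OR 31 = 31

31


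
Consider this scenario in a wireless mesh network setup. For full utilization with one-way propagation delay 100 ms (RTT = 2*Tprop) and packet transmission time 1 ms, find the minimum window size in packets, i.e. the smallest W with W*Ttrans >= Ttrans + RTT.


Given: Ttrans = 1 ms, RTT = 200 ms (= 2 * Tprop, Tprop = 100 ms)
Time until first ACK returns = Ttrans + RTT = 1 + 200 = 201 ms
Need W * Ttrans >= Ttrans + RTT  ->  W >= (Ttrans + RTT) / Ttrans
(Ttrans + RTT) / Ttrans = 201 / 1 = 201
W_min = ceil(201) = 201

201


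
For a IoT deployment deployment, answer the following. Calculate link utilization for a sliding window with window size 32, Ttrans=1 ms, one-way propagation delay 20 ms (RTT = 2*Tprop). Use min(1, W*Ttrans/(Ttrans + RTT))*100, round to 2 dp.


Given: W = 32, Ttrans = 1 ms, RTT = 40 ms (= 2 * Tprop, Tprop = 20 ms)
Cycle time = Ttrans + RTT = 1 + 40 = 41 ms (first packet sent until its ACK returns)
W * Ttrans = 32 * 1 = 32 ms of sending per cycle
W * Ttrans / (Ttrans + RTT) = 32 / 41 = 0.780488
U = min(1, 0.780488) = 0.780488
U% = 78.05%

78.05


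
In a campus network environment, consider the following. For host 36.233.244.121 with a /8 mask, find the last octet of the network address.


Given: IP = 36.233.244.121, prefix = /8
Subnet mask = 255.0.0.0
Last octet of IP: 121
Last octet of mask: 0
Network last octet = 121 AND 0 = 0

0


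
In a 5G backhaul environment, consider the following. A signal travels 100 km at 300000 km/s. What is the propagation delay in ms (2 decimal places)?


Given: distance = 100 km, speed = 300000 km/s
Delay = distance / speed = 100 / 300000 seconds
Delay in ms = 100 * 1000 / 300000
Delay = 0.3333 ms
Rounded to 2 dp = 0.33 ms

0.33


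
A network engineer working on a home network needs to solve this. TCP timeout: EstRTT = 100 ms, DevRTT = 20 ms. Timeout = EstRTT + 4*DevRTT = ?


Given: EstRTT = 100 ms, DevRTT = 20 ms
Timeout = EstRTT + 4 * DevRTT
4 * DevRTT = 4 * 20 = 80
Timeout = 100 + 80 = 180 ms

180


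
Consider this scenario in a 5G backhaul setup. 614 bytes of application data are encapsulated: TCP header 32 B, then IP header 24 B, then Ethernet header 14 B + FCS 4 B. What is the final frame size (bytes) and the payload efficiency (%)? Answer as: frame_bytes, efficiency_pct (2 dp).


TCP segment = 614 + 32 = 646 B
IP packet = 646 + 24 = 670 B
Ethernet frame = 670 + 14 + 4 = 688 B
Efficiency = app / frame = 614 / 688 = 0.892442 = 89.2442% -> 89.24% (2 dp)

688, 89.24


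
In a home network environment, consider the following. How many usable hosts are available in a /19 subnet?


Given: subnet mask /19
Host bits = 32 - 19 = 13
Total addresses = 2^13 = 8192
Usable hosts = 8192 - 2 (network + broadcast) = 8190

8190


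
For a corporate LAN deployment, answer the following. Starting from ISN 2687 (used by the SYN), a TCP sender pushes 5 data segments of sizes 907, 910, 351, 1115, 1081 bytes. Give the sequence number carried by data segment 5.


The SYN occupies sequence number ISN = 2687, so the first data byte is ISN + 1 = 2688.
SEQ of data segment i = (ISN + 1) + sum of payload sizes of segments 1..i-1.
Segment 1: SEQ = 2688, payload = 907 bytes
Segment 2: SEQ = 3595, payload = 910 bytes
Segment 3: SEQ = 4505, payload = 351 bytes
Segment 4: SEQ = 4856, payload = 1115 bytes
Segment 5: SEQ = 5971, payload = 1081 bytes
SEQ of segment 5 = 2688 + 907 + 910 + 351 + 1115 = 5971

5971


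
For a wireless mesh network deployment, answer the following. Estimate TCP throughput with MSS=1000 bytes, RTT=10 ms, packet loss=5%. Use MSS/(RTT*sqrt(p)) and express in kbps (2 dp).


Given: MSS = 1000 bytes, RTT = 10 ms, loss = 5%
RTT in seconds = 10 / 1000 = 0.01
Loss rate = 5% = 0.05
sqrt(loss) = sqrt(0.05) = 0.223606797750
Throughput (bytes/s) = 1000 / (0.01 * 0.223606797750) = 447213.5955
Throughput (kbps) = 447213.5955 * 8 / 1000 = 3577.708764 -> 3577.71 kbps (2 dp)

3577.71


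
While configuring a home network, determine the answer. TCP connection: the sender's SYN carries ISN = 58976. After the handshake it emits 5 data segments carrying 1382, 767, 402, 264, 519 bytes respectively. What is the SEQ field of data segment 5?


The SYN occupies sequence number ISN = 58976, so the first data byte is ISN + 1 = 58977.
SEQ of data segment i = (ISN + 1) + sum of payload sizes of segments 1..i-1.
Segment 1: SEQ = 58977, payload = 1382 bytes
Segment 2: SEQ = 60359, payload = 767 bytes
Segment 3: SEQ = 61126, payload = 402 bytes
Segment 4: SEQ = 61528, payload = 264 bytes
Segment 5: SEQ = 61792, payload = 519 bytes
SEQ of segment 5 = 58977 + 1382 + 767 + 402 + 264 = 61792

61792


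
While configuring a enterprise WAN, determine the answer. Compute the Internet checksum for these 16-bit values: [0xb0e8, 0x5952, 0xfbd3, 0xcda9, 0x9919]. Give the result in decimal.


Given words: [0xb0e8, 0x5952, 0xfbd3, 0xcda9, 0x9919]
Step 1: Sum all words
Raw sum = 45288 + 22866 + 64467 + 52649 + 39193 = 224463
Step 2: Fold carry: (27855 + 3) = 27858
One's complement = ~27858 & 0xFFFF = 37677

37677


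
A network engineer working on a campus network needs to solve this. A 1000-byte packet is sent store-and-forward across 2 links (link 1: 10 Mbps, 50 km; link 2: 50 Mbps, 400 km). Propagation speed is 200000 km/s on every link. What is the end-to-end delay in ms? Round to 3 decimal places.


Packet = 1000 bytes = 8000 bits. Store-and-forward: sum (t_trans + t_prop) per link.
Link 1: t_trans = 8000/(10*10^6) s = 0.8000 ms; t_prop = 50/200000 s = 0.2500 ms; subtotal = 1.0500 ms
Link 2: t_trans = 8000/(50*10^6) s = 0.1600 ms; t_prop = 400/200000 s = 2.0000 ms; subtotal = 2.1600 ms
End-to-end = 1.0500 + 2.1600 = 3.2100 ms -> 3.210 ms (3 dp)

3.210


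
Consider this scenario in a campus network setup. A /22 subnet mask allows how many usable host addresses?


Given: subnet mask /22
Host bits = 32 - 22 = 10
Total addresses = 2^10 = 1024
Usable hosts = 1024 - 2 (network + broadcast) = 1022

1022


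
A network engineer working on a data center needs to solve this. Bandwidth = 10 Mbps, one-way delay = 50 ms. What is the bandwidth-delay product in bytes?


Given: bandwidth = 10 Mbps, delay = 50 ms
BDP in bits = 10 * 10^6 * 50 / 1000
BDP in bits = 500000
BDP in bytes = 500000 / 8 = 62500

62500


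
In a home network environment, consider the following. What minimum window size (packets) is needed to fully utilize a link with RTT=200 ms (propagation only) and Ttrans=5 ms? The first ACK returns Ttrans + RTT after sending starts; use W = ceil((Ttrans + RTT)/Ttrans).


Given: Ttrans = 5 ms, RTT = 200 ms (= 2 * Tprop, Tprop = 100 ms)
Time until first ACK returns = Ttrans + RTT = 5 + 200 = 205 ms
Need W * Ttrans >= Ttrans + RTT  ->  W >= (Ttrans + RTT) / Ttrans
(Ttrans + RTT) / Ttrans = 205 / 5 = 41
W_min = ceil(41) = 41

41


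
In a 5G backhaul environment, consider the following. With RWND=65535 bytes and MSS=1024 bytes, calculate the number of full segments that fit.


Given: RWND = 65535 bytes, MSS = 1024 bytes
Full segments = floor(RWND / MSS)
Full segments = floor(65535 / 1024)
Full segments = floor(63.999) = 63

63


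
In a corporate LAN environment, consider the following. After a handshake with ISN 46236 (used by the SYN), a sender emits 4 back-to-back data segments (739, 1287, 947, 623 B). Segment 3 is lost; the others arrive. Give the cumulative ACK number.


SYN uses sequence number 46236; first data byte = ISN + 1 = 46237.
Segment 1: SEQ = 46237, len = 739 B, covers [46237, 46975]
Segment 2: SEQ = 46976, len = 1287 B, covers [46976, 48262]
Segment 3: SEQ = 48263, len = 947 B, covers [48263, 49209] [LOST]
Segment 4: SEQ = 49210, len = 623 B, covers [49210, 49832]
In-order data received: bytes [46237, 48262] (segments 1..2).
Segment 3 missing -> gap begins at byte 48263; later segments buffered out of order.
Cumulative ACK = next expected in-order byte = 46237 + 739 + 1287 = 48263

48263


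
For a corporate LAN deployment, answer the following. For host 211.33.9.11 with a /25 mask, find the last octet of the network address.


Given: IP = 211.33.9.11, prefix = /25
Subnet mask = 255.255.255.128
Last octet of IP: 11
Last octet of mask: 128
Network last octet = 11 AND 128 = 0

0


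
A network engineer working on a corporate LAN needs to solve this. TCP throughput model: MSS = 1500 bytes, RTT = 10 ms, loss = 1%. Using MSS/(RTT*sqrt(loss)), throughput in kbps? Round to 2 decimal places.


Given: MSS = 1500 bytes, RTT = 10 ms, loss = 1%
RTT in seconds = 10 / 1000 = 0.01
Loss rate = 1% = 0.01
sqrt(loss) = sqrt(0.01) = 0.1
Throughput (bytes/s) = 1500 / (0.01 * 0.1) = 1500000.0000
Throughput (kbps) = 1500000.0000 * 8 / 1000 = 12000.000000 -> 12000.00 kbps (2 dp)

12000.00


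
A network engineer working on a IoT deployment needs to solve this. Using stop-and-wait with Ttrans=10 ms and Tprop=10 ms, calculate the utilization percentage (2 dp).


Given: Ttrans = 10 ms, Tprop = 10 ms
RTT = 2 * Tprop = 2 * 10 = 20 ms
U = Ttrans / (Ttrans + RTT)
U = 10 / (10 + 20)
U = 10 / 30 = 0.333333
U% = 33.33%

33.33


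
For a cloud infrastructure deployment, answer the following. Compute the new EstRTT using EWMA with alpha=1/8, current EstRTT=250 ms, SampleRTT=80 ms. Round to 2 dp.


Given: EstRTT = 250 ms, SampleRTT = 80 ms, alpha = 1/8
New EstRTT = (1 - alpha) * EstRTT + alpha * SampleRTT
(7/8) * 250 = 218.75
(1/8) * 80 = 10
New EstRTT = 218.75 + 10 = 228.75 ms -> 228.75 ms (2 dp)

228.75


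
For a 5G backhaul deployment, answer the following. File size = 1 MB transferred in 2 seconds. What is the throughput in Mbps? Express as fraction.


Given: file = 1 MB, time = 2 s
File in Mb = 1 * 8 = 8 Mb
Throughput = 8 / 2 Mbps
Throughput = 4 Mbps

4


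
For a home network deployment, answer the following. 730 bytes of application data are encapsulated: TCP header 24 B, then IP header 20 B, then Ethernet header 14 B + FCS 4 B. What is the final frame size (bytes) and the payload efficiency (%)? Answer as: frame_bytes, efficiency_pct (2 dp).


TCP segment = 730 + 24 = 754 B
IP packet = 754 + 20 = 774 B
Ethernet frame = 774 + 14 + 4 = 792 B
Efficiency = app / frame = 730 / 792 = 0.921717 = 92.1717% -> 92.17% (2 dp)

792, 92.17


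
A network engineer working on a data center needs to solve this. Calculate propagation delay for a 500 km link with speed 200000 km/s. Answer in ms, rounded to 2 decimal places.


Given: distance = 500 km, speed = 200000 km/s
Delay = distance / speed = 500 / 200000 seconds
Delay in ms = 500 * 1000 / 200000
Delay = 2.5000 ms
Rounded to 2 dp = 2.50 ms

2.50


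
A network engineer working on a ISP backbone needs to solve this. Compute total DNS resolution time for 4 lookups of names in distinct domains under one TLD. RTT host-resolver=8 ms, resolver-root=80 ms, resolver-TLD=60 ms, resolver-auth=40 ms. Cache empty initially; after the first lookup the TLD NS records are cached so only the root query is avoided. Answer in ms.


Lookup 1 (cold cache): local + root + TLD + auth = 8 + 80 + 60 + 40 = 188 ms
Lookups 2..4 (TLD NS cached -> skip root; new domain -> still ask TLD and auth): local + TLD + auth = 8 + 60 + 40 = 108 ms each
Remaining 3 lookups: 3 * 108 = 324 ms
Total = 188 + 324 = 512 ms

512


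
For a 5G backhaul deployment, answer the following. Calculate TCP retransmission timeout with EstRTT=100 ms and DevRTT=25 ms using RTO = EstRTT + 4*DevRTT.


Given: EstRTT = 100 ms, DevRTT = 25 ms
Timeout = EstRTT + 4 * DevRTT
4 * DevRTT = 4 * 25 = 100
Timeout = 100 + 100 = 200 ms

200


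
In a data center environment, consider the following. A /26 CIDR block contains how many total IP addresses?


Given: CIDR prefix /26
Host bits = 32 - 26 = 6
Total addresses = 2^6 = 64

64


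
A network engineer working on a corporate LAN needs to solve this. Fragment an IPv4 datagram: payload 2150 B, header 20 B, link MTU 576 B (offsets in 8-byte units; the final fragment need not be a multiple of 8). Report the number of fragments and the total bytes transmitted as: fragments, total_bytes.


Max data per non-final fragment = floor((MTU - header)/8)*8 = floor((576 - 20)/8)*8 = floor(556/8)*8 = 552 B
Final fragment needs no 8-byte alignment: it can carry up to MTU - header = 556 B
Non-final fragments needed = ceil((payload - 556) / 552) = ceil(1594/552) = ceil(2.8877) = 3
Number of fragments = 3 + 1 = 4
Fragment sizes (data): 3 * 552 B + 494 B (last, 494 <= 556 OK)
Total bytes sent = payload + n_frags * header = 2150 + 4*20 = 2150 + 80 = 2230 B

4, 2230


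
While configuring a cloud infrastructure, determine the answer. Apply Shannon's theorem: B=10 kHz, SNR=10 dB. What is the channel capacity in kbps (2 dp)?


Given: B = 10 kHz, SNR = 10 dB
SNR linear = 10^(10/10) = 10
1 + SNR = 11
log2(11) = 3.4594316186
C = 10 * 1000 * 3.4594316186 = 34594.3162 bps
C = 34.594316 kbps -> 34.59 kbps (2 dp)

34.59


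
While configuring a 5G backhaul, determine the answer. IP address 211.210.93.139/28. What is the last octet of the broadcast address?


Given: IP = 211.210.93.139, prefix = /28
Host bits = 32 - 28 = 4
Network last octet = 139 AND mask = 128
Host part size = 2^4 - 1 = 15
Broadcast last octet = 128 OR 15 = 143

143


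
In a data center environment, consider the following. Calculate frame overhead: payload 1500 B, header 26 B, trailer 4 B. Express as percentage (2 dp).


Given: payload = 1500 B, header = 26 B, trailer = 4 B
Overhead bytes = header + trailer = 26 + 4 = 30
Total frame = payload + overhead = 1500 + 30 = 1530
Overhead % = 30 / 1530 * 100 = 1.9608% -> 1.96% (2 dp)

1.96


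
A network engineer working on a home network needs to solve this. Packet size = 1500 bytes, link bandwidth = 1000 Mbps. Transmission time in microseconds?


Given: packet = 1500 bytes, bandwidth = 1000 Mbps
Packet in bits = 1500 * 8 = 12000 bits
Bandwidth = 1000 * 10^6 = 1000000000 bps
Time = 12000 / 1000000000 seconds
Time in us = 12000 * 10^6 / 1000000000 = 12

12


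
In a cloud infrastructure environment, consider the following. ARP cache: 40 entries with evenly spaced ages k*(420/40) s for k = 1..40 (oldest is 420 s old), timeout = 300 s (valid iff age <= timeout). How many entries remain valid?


Ages are k * 420/40 s for k = 1..40 (spacing = 10.5000 s).
Entry k is valid iff k * 420/40 <= 300 iff k <= 40 * 300 / 420 = 28.5714
n_valid = floor(28.5714) = 28
(n_stale = 40 - 28 = 12)

28


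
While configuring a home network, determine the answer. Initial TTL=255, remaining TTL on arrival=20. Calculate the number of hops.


Given: initial TTL = 255, received TTL = 20
Hops = initial TTL - received TTL
Hops = 255 - 20 = 235

235


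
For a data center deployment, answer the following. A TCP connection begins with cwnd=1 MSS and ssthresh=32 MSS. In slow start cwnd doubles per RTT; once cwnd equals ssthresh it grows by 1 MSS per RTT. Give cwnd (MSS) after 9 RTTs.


RTT 0: cwnd = 1 MSS (initial)
RTT 1: cwnd = 2 MSS (slow start, doubled)
RTT 2: cwnd = 4 MSS (slow start, doubled)
RTT 3: cwnd = 8 MSS (slow start, doubled)
RTT 4: cwnd = 16 MSS (slow start, doubled)
RTT 5: cwnd = 32 MSS (slow start, doubled)
RTT 6: cwnd = 33 MSS (congestion avoidance, +1)
RTT 7: cwnd = 34 MSS (congestion avoidance, +1)
RTT 8: cwnd = 35 MSS (congestion avoidance, +1)
RTT 9: cwnd = 36 MSS (congestion avoidance, +1)

36


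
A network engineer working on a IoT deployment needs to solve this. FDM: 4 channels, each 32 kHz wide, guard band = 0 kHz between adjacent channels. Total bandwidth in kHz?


Given: 4 channels, 32 kHz each, guard = 0 kHz
Channel bandwidth = 4 * 32 = 128 kHz
Guard bands = 3 gaps * 0 kHz = 0 kHz
Total = 128 + 0 = 128 kHz

128


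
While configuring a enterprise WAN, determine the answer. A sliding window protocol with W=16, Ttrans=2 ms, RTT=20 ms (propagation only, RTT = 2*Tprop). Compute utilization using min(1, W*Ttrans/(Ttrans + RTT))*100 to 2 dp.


Given: W = 16, Ttrans = 2 ms, RTT = 20 ms (= 2 * Tprop, Tprop = 10 ms)
Cycle time = Ttrans + RTT = 2 + 20 = 22 ms (first packet sent until its ACK returns)
W * Ttrans = 16 * 2 = 32 ms of sending per cycle
W * Ttrans / (Ttrans + RTT) = 32 / 22 = 1.454545
U = min(1, 1.454545) = 1.000000
U% = 100.00%

100.00


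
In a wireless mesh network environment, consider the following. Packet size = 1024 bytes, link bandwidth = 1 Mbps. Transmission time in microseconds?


Given: packet = 1024 bytes, bandwidth = 1 Mbps
Packet in bits = 1024 * 8 = 8192 bits
Bandwidth = 1 * 10^6 = 1000000 bps
Time = 8192 / 1000000 seconds
Time in us = 8192 * 10^6 / 1000000 = 8192

8192


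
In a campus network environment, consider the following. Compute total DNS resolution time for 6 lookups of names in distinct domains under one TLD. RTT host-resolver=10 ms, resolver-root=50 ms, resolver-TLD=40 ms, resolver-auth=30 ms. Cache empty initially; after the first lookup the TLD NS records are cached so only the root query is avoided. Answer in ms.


Lookup 1 (cold cache): local + root + TLD + auth = 10 + 50 + 40 + 30 = 130 ms
Lookups 2..6 (TLD NS cached -> skip root; new domain -> still ask TLD and auth): local + TLD + auth = 10 + 40 + 30 = 80 ms each
Remaining 5 lookups: 5 * 80 = 400 ms
Total = 130 + 400 = 530 ms

530


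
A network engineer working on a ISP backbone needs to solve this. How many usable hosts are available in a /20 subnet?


Given: subnet mask /20
Host bits = 32 - 20 = 12
Total addresses = 2^12 = 4096
Usable hosts = 4096 - 2 (network + broadcast) = 4094

4094


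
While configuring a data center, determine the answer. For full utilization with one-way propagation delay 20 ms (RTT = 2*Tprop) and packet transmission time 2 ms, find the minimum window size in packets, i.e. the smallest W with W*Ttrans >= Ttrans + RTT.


Given: Ttrans = 2 ms, RTT = 40 ms (= 2 * Tprop, Tprop = 20 ms)
Time until first ACK returns = Ttrans + RTT = 2 + 40 = 42 ms
Need W * Ttrans >= Ttrans + RTT  ->  W >= (Ttrans + RTT) / Ttrans
(Ttrans + RTT) / Ttrans = 42 / 2 = 21
W_min = ceil(21) = 21

21


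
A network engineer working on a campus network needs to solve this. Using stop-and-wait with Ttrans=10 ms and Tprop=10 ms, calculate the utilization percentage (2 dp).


Given: Ttrans = 10 ms, Tprop = 10 ms
RTT = 2 * Tprop = 2 * 10 = 20 ms
U = Ttrans / (Ttrans + RTT)
U = 10 / (10 + 20)
U = 10 / 30 = 0.333333
U% = 33.33%

33.33


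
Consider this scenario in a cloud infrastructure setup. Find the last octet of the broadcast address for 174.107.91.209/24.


Given: IP = 174.107.91.209, prefix = /24
Host bits = 32 - 24 = 8
Network last octet = 209 AND mask = 0
Host part size = 2^8 - 1 = 255
Broadcast last octet = 0 OR 255 = 255

255


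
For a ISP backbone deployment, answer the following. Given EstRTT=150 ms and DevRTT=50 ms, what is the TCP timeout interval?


Given: EstRTT = 150 ms, DevRTT = 50 ms
Timeout = EstRTT + 4 * DevRTT
4 * DevRTT = 4 * 50 = 200
Timeout = 150 + 200 = 350 ms

350


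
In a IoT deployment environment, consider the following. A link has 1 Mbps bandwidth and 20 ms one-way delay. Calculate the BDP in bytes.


Given: bandwidth = 1 Mbps, delay = 20 ms
BDP in bits = 1 * 10^6 * 20 / 1000
BDP in bits = 20000
BDP in bytes = 20000 / 8 = 2500

2500


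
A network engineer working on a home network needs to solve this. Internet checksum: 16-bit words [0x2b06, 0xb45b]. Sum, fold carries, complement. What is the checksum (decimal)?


Given words: [0x2b06, 0xb45b]
Step 1: Sum all words
Raw sum = 11014 + 46171 = 57185
One's complement = ~57185 & 0xFFFF = 8350

8350


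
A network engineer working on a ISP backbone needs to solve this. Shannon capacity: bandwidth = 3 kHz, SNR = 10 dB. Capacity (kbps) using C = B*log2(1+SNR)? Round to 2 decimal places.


Given: B = 3 kHz, SNR = 10 dB
SNR linear = 10^(10/10) = 10
1 + SNR = 11
log2(11) = 3.4594316186
C = 3 * 1000 * 3.4594316186 = 10378.2949 bps
C = 10.378295 kbps -> 10.38 kbps (2 dp)

10.38


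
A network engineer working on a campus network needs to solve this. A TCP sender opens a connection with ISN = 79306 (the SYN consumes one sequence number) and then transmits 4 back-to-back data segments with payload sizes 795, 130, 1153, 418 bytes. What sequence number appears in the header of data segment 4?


The SYN occupies sequence number ISN = 79306, so the first data byte is ISN + 1 = 79307.
SEQ of data segment i = (ISN + 1) + sum of payload sizes of segments 1..i-1.
Segment 1: SEQ = 79307, payload = 795 bytes
Segment 2: SEQ = 80102, payload = 130 bytes
Segment 3: SEQ = 80232, payload = 1153 bytes
Segment 4: SEQ = 81385, payload = 418 bytes
SEQ of segment 4 = 79307 + 795 + 130 + 1153 = 81385

81385


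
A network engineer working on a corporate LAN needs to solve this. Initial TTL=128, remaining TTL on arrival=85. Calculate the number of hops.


Given: initial TTL = 128, received TTL = 85
Hops = initial TTL - received TTL
Hops = 128 - 85 = 43

43


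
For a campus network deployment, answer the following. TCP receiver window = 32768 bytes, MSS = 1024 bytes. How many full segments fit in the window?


Given: RWND = 32768 bytes, MSS = 1024 bytes
Full segments = floor(RWND / MSS)
Full segments = floor(32768 / 1024)
Full segments = floor(32.0) = 32

32


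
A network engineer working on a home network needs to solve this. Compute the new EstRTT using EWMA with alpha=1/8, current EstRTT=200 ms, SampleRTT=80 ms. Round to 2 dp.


Given: EstRTT = 200 ms, SampleRTT = 80 ms, alpha = 1/8
New EstRTT = (1 - alpha) * EstRTT + alpha * SampleRTT
(7/8) * 200 = 175
(1/8) * 80 = 10
New EstRTT = 175 + 10 = 185 ms -> 185.00 ms (2 dp)

185.00


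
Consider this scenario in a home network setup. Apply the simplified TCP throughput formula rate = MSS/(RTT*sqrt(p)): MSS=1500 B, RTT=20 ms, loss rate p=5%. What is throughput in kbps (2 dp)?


Given: MSS = 1500 bytes, RTT = 20 ms, loss = 5%
RTT in seconds = 20 / 1000 = 0.02
Loss rate = 5% = 0.05
sqrt(loss) = sqrt(0.05) = 0.223606797750
Throughput (bytes/s) = 1500 / (0.02 * 0.223606797750) = 335410.1966
Throughput (kbps) = 335410.1966 * 8 / 1000 = 2683.281573 -> 2683.28 kbps (2 dp)

2683.28


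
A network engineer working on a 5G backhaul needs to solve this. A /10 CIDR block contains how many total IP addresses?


Given: CIDR prefix /10
Host bits = 32 - 10 = 22
Total addresses = 2^22 = 4194304

4194304


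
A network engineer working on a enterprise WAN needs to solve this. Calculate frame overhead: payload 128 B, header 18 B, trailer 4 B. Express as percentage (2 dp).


Given: payload = 128 B, header = 18 B, trailer = 4 B
Overhead bytes = header + trailer = 18 + 4 = 22
Total frame = payload + overhead = 128 + 22 = 150
Overhead % = 22 / 150 * 100 = 14.6667% -> 14.67% (2 dp)

14.67


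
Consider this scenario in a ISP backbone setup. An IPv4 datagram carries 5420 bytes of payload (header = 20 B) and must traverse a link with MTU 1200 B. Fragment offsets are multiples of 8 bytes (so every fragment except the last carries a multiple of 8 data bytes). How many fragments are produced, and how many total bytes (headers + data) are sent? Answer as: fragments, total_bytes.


Max data per non-final fragment = floor((MTU - header)/8)*8 = floor((1200 - 20)/8)*8 = floor(1180/8)*8 = 1176 B
Final fragment needs no 8-byte alignment: it can carry up to MTU - header = 1180 B
Non-final fragments needed = ceil((payload - 1180) / 1176) = ceil(4240/1176) = ceil(3.6054) = 4
Number of fragments = 4 + 1 = 5
Fragment sizes (data): 4 * 1176 B + 716 B (last, 716 <= 1180 OK)
Total bytes sent = payload + n_frags * header = 5420 + 5*20 = 5420 + 100 = 5520 B

5, 5520


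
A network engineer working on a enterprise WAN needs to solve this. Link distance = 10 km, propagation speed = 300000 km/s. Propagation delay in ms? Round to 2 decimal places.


Given: distance = 10 km, speed = 300000 km/s
Delay = distance / speed = 10 / 300000 seconds
Delay in ms = 10 * 1000 / 300000
Delay = 0.0333 ms
Rounded to 2 dp = 0.03 ms

0.03


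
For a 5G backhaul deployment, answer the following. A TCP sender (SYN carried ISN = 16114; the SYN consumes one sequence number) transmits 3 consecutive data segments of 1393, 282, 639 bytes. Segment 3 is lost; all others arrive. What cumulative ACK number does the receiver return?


SYN uses sequence number 16114; first data byte = ISN + 1 = 16115.
Segment 1: SEQ = 16115, len = 1393 B, covers [16115, 17507]
Segment 2: SEQ = 17508, len = 282 B, covers [17508, 17789]
Segment 3: SEQ = 17790, len = 639 B, covers [17790, 18428] [LOST]
In-order data received: bytes [16115, 17789] (segments 1..2).
Segment 3 missing -> gap begins at byte 17790.
Cumulative ACK = next expected in-order byte = 16115 + 1393 + 282 = 17790

17790


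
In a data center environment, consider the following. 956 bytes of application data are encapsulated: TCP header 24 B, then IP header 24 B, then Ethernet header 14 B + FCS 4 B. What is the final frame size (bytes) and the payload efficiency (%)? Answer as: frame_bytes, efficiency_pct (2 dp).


TCP segment = 956 + 24 = 980 B
IP packet = 980 + 24 = 1004 B
Ethernet frame = 1004 + 14 + 4 = 1022 B
Efficiency = app / frame = 956 / 1022 = 0.935421 = 93.5421% -> 93.54% (2 dp)

1022, 93.54


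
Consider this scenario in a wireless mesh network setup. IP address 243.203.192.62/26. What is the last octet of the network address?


Given: IP = 243.203.192.62, prefix = /26
Subnet mask = 255.255.255.192
Last octet of IP: 62
Last octet of mask: 192
Network last octet = 62 AND 192 = 0

0


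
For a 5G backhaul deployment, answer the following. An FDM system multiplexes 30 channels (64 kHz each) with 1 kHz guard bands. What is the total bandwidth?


Given: 30 channels, 64 kHz each, guard = 1 kHz
Channel bandwidth = 30 * 64 = 1920 kHz
Guard bands = 29 gaps * 1 kHz = 29 kHz
Total = 1920 + 29 = 1949 kHz

1949


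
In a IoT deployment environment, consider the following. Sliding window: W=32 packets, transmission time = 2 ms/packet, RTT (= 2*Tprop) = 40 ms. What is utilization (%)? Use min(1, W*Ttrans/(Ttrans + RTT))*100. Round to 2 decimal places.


Given: W = 32, Ttrans = 2 ms, RTT = 40 ms (= 2 * Tprop, Tprop = 20 ms)
Cycle time = Ttrans + RTT = 2 + 40 = 42 ms (first packet sent until its ACK returns)
W * Ttrans = 32 * 2 = 64 ms of sending per cycle
W * Ttrans / (Ttrans + RTT) = 64 / 42 = 1.523810
U = min(1, 1.523810) = 1.000000
U% = 100.00%

100.00


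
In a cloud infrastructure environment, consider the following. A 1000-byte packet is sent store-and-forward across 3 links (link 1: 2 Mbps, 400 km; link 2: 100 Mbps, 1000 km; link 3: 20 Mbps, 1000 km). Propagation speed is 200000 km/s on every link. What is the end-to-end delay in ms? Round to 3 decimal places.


Packet = 1000 bytes = 8000 bits. Store-and-forward: sum (t_trans + t_prop) per link.
Link 1: t_trans = 8000/(2*10^6) s = 4.0000 ms; t_prop = 400/200000 s = 2.0000 ms; subtotal = 6.0000 ms
Link 2: t_trans = 8000/(100*10^6) s = 0.0800 ms; t_prop = 1000/200000 s = 5.0000 ms; subtotal = 5.0800 ms
Link 3: t_trans = 8000/(20*10^6) s = 0.4000 ms; t_prop = 1000/200000 s = 5.0000 ms; subtotal = 5.4000 ms
End-to-end = 6.0000 + 5.0800 + 5.4000 = 16.4800 ms -> 16.480 ms (3 dp)

16.480


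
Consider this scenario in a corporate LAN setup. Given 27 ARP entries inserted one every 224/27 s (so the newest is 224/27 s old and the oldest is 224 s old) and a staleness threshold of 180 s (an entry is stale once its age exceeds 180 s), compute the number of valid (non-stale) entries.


Ages are k * 224/27 s for k = 1..27 (spacing = 8.2963 s).
Entry k is valid iff k * 224/27 <= 180 iff k <= 27 * 180 / 224 = 21.6964
n_valid = floor(21.6964) = 21
(n_stale = 27 - 21 = 6)

21


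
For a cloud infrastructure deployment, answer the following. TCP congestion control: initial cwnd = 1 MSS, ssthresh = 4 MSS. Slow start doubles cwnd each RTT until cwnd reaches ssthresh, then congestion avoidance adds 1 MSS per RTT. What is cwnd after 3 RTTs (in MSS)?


RTT 0: cwnd = 1 MSS (initial)
RTT 1: cwnd = 2 MSS (slow start, doubled)
RTT 2: cwnd = 4 MSS (slow start, doubled)
RTT 3: cwnd = 5 MSS (congestion avoidance, +1)

5


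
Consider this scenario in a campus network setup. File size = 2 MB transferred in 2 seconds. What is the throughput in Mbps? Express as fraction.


Given: file = 2 MB, time = 2 s
File in Mb = 2 * 8 = 16 Mb
Throughput = 16 / 2 Mbps
Throughput = 8 Mbps

8


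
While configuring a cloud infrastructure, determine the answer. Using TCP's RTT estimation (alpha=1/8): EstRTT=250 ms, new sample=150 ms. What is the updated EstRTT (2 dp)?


Given: EstRTT = 250 ms, SampleRTT = 150 ms, alpha = 1/8
New EstRTT = (1 - alpha) * EstRTT + alpha * SampleRTT
(7/8) * 250 = 218.75
(1/8) * 150 = 18.75
New EstRTT = 218.75 + 18.75 = 237.5 ms -> 237.50 ms (2 dp)

237.50


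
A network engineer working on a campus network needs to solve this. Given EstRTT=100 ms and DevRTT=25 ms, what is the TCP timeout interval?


Given: EstRTT = 100 ms, DevRTT = 25 ms
Timeout = EstRTT + 4 * DevRTT
4 * DevRTT = 4 * 25 = 100
Timeout = 100 + 100 = 200 ms

200


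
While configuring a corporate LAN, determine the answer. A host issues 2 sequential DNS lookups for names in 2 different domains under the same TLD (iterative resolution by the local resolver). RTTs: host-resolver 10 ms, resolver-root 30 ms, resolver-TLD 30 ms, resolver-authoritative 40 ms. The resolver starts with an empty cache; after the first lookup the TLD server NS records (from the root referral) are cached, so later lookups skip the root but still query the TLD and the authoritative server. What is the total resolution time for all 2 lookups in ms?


Lookup 1 (cold cache): local + root + TLD + auth = 10 + 30 + 30 + 40 = 110 ms
Lookups 2..2 (TLD NS cached -> skip root; new domain -> still ask TLD and auth): local + TLD + auth = 10 + 30 + 40 = 80 ms each
Remaining 1 lookups: 1 * 80 = 80 ms
Total = 110 + 80 = 190 ms

190


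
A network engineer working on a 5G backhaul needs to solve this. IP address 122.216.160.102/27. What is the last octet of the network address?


Given: IP = 122.216.160.102, prefix = /27
Subnet mask = 255.255.255.224
Last octet of IP: 102
Last octet of mask: 224
Network last octet = 102 AND 224 = 96

96


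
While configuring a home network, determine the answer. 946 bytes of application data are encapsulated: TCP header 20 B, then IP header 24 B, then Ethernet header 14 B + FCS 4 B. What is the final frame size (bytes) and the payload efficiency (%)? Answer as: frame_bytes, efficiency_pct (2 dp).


TCP segment = 946 + 20 = 966 B
IP packet = 966 + 24 = 990 B
Ethernet frame = 990 + 14 + 4 = 1008 B
Efficiency = app / frame = 946 / 1008 = 0.938492 = 93.8492% -> 93.85% (2 dp)

1008, 93.85


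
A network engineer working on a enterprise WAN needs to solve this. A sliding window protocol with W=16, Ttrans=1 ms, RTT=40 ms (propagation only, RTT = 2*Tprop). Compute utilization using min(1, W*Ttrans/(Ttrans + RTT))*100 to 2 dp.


Given: W = 16, Ttrans = 1 ms, RTT = 40 ms (= 2 * Tprop, Tprop = 20 ms)
Cycle time = Ttrans + RTT = 1 + 40 = 41 ms (first packet sent until its ACK returns)
W * Ttrans = 16 * 1 = 16 ms of sending per cycle
W * Ttrans / (Ttrans + RTT) = 16 / 41 = 0.390244
U = min(1, 0.390244) = 0.390244
U% = 39.02%

39.02


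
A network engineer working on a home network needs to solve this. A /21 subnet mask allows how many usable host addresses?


Given: subnet mask /21
Host bits = 32 - 21 = 11
Total addresses = 2^11 = 2048
Usable hosts = 2048 - 2 (network + broadcast) = 2046

2046


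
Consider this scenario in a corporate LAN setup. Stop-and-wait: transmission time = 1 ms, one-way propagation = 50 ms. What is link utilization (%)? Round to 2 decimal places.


Given: Ttrans = 1 ms, Tprop = 50 ms
RTT = 2 * Tprop = 2 * 50 = 100 ms
U = Ttrans / (Ttrans + RTT)
U = 1 / (1 + 100)
U = 1 / 101 = 0.009901
U% = 0.99%

0.99


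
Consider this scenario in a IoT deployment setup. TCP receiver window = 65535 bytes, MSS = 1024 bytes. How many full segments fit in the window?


Given: RWND = 65535 bytes, MSS = 1024 bytes
Full segments = floor(RWND / MSS)
Full segments = floor(65535 / 1024)
Full segments = floor(63.999) = 63

63


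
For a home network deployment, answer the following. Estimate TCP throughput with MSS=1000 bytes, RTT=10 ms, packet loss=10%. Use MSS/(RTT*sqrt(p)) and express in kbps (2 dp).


Given: MSS = 1000 bytes, RTT = 10 ms, loss = 10%
RTT in seconds = 10 / 1000 = 0.01
Loss rate = 10% = 0.1
sqrt(loss) = sqrt(0.1) = 0.316227766017
Throughput (bytes/s) = 1000 / (0.01 * 0.316227766017) = 316227.7660
Throughput (kbps) = 316227.7660 * 8 / 1000 = 2529.822128 -> 2529.82 kbps (2 dp)

2529.82


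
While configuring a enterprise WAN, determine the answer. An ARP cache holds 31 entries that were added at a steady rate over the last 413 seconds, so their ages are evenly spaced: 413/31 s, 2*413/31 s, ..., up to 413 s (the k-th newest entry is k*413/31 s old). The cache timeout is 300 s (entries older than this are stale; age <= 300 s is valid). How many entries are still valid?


Ages are k * 413/31 s for k = 1..31 (spacing = 13.3226 s).
Entry k is valid iff k * 413/31 <= 300 iff k <= 31 * 300 / 413 = 22.5182
n_valid = floor(22.5182) = 22
(n_stale = 31 - 22 = 9)

22


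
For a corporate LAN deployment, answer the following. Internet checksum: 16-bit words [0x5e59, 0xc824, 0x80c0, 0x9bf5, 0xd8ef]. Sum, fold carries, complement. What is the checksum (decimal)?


Given words: [0x5e59, 0xc824, 0x80c0, 0x9bf5, 0xd8ef]
Step 1: Sum all words
Raw sum = 24153 + 51236 + 32960 + 39925 + 55535 = 203809
Step 2: Fold carry: (7201 + 3) = 7204
One's complement = ~7204 & 0xFFFF = 58331

58331


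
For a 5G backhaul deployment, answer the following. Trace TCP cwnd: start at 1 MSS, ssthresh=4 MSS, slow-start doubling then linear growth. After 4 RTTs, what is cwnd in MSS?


RTT 0: cwnd = 1 MSS (initial)
RTT 1: cwnd = 2 MSS (slow start, doubled)
RTT 2: cwnd = 4 MSS (slow start, doubled)
RTT 3: cwnd = 5 MSS (congestion avoidance, +1)
RTT 4: cwnd = 6 MSS (congestion avoidance, +1)

6


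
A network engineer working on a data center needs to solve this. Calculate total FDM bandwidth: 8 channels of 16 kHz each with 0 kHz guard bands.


Given: 8 channels, 16 kHz each, guard = 0 kHz
Channel bandwidth = 8 * 16 = 128 kHz
Guard bands = 7 gaps * 0 kHz = 0 kHz
Total = 128 + 0 = 128 kHz

128


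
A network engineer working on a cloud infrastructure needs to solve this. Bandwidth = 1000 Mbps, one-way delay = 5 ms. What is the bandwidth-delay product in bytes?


Given: bandwidth = 1000 Mbps, delay = 5 ms
BDP in bits = 1000 * 10^6 * 5 / 1000
BDP in bits = 5000000
BDP in bytes = 5000000 / 8 = 625000

625000
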